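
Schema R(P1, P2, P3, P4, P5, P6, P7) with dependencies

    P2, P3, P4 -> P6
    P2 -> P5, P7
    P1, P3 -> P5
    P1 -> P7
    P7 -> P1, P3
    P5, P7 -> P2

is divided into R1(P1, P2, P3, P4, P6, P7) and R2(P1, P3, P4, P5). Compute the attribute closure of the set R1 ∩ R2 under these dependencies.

R1 ∩ R2 = {P1, P3, P4}.
P1, P3 → P5 applies, adding P5
P1 → P7 applies, adding P7
P5, P7 → P2 applies, adding P2
P2, P3, P4 → P6 applies, adding P6
Closure: {P1, P2, P3, P4, P5, P6, P7}.

P1, P2, P3, P4, P5, P6, P7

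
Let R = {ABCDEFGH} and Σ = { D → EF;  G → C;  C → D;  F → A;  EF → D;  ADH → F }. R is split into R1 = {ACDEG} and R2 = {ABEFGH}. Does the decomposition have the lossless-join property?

Common attributes: R1 ∩ R2 = {AEG}.
Closure of {AEG}: G → C applies, adding C; C → D applies, adding D; D → EF applies, adding F. So (AEG)⁺ = {ACDEFG}.
This closure contains every attribute of R1, so R1 ∩ R2 → R1. The join is lossless.

Yes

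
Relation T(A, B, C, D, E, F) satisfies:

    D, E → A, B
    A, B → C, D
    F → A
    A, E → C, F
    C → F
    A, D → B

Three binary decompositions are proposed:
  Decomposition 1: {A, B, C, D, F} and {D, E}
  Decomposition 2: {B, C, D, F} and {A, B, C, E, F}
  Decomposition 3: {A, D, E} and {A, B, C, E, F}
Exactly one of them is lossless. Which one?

Decomposition 2

Decomposition 1: common = {D}, closure = {D} → lossy.
Decomposition 2: common = {B, C, F}, closure = {A, B, C, D, F} → lossless.
Decomposition 3: common = {A, E}, closure = {A, C, E, F} → lossy.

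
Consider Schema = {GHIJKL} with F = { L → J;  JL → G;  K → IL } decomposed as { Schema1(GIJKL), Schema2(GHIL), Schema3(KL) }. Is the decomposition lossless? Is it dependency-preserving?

lossy but dependency-preserving

Lossless test (chase): Rows 1 and 2 agree on L; apply L→J and equate their J entries. Rows 1 and 3 agree on L; apply L→J and equate their J entries. Rows 1 and 3 agree on JL; apply JL→G and equate their G entries. Rows 1 and 3 agree on K; apply K→IL and equate their IL entries. No row becomes fully distinguished — the join is lossy.
Dependency preservation: every FD's attributes lie within a single fragment, so each can be enforced locally — preserved.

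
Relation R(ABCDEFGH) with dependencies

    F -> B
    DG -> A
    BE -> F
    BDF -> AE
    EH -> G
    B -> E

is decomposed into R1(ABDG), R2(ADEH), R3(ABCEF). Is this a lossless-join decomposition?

Chase test. Columns are ABCDEFGH; row i has aⱼ where attribute j ∈ Ri, else bᵢⱼ.
Initial tableau (one row per fragment):
  row 1: a1 a2 b13 a4 b15 b16 a7 b18
  row 2: a1 b22 b23 a4 a5 b26 b27 a8
  row 3: a1 a2 a3 b34 a5 a6 b37 b38
Rows 1 and 3 agree on B; apply B→E and equate their E entries.
Rows 1 and 3 agree on BE; apply BE→F and equate their F entries.
No row becomes fully distinguished — the join is lossy.

No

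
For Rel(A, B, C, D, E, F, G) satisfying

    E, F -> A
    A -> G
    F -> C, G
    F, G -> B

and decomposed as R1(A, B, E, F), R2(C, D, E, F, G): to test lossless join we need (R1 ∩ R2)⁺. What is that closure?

R1 ∩ R2 = {E, F}.
E, F → A applies, adding A
A → G applies, adding G
F → C, G applies, adding C
F, G → B applies, adding B
Closure: {A, B, C, E, F, G}.

A, B, C, E, F, G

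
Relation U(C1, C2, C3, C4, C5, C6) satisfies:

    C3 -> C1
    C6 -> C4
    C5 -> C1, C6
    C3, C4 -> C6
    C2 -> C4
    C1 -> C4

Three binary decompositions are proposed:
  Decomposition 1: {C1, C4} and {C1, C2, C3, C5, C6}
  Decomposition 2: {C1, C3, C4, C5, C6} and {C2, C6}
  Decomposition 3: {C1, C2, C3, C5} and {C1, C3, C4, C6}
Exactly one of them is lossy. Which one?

Decomposition 1: common = {C1}, closure = {C1, C4} → lossless.
Decomposition 2: common = {C6}, closure = {C4, C6} → lossy.
Decomposition 3: common = {C1, C3}, closure = {C1, C3, C4, C6} → lossless.

Decomposition 2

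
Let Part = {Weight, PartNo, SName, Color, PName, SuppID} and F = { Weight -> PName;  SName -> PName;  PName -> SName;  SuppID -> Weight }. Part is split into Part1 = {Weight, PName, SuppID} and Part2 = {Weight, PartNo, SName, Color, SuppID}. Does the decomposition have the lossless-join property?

Yes

Common attributes: Part1 ∩ Part2 = {Weight, SuppID}.
Closure of {Weight, SuppID}: Weight → PName applies, adding PName; PName → SName applies, adding SName. So (Weight, SuppID)⁺ = {Weight, SName, PName, SuppID}.
This closure contains every attribute of Part1, so Part1 ∩ Part2 → Part1. The join is lossless.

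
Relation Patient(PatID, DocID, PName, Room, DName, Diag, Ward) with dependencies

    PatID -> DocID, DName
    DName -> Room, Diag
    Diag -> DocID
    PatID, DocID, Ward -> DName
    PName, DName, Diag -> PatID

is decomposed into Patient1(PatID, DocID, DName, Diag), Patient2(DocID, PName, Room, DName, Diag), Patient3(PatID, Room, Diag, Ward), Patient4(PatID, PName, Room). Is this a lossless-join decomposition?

No

Chase test. Columns are PatID, DocID, PName, Room, DName, Diag, Ward; row i has aⱼ where attribute j ∈ Patienti, else bᵢⱼ.
Initial tableau (one row per fragment):
  row 1: a1 a2 b13 b14 a5 a6 b17
  row 2: b21 a2 a3 a4 a5 a6 b27
  row 3: a1 b32 b33 a4 b35 a6 a7
  row 4: a1 b42 a3 a4 b45 b46 b47
Rows 1 and 3 agree on PatID; apply PatID→DocID, DName and equate their DocID, DName entries.
Rows 1 and 4 agree on PatID; apply PatID→DocID, DName and equate their DocID, DName entries.
Rows 1 and 2 agree on DName; apply DName→Room, Diag and equate their Room, Diag entries.
Rows 1 and 4 agree on DName; apply DName→Room, Diag and equate their Room, Diag entries.
Rows 2 and 4 agree on PName, DName, Diag; apply PName, DName, Diag→PatID and equate their PatID entries.
No row becomes fully distinguished — the join is lossy.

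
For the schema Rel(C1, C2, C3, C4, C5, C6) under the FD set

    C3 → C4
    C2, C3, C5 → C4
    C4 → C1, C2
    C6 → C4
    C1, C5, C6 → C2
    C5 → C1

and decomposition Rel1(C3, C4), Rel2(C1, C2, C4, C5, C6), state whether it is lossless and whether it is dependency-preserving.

Lossless test: (C4)⁺ = {C1, C2, C4}, which is a superkey of neither fragment — lossy.
Dependency preservation: C2, C3, C5 → C4 is not contained in any single fragment, but the restricted closure of its left-hand side across the fragments still reaches the right-hand side; the remaining FDs each lie inside some fragment. All dependencies are preserved.

lossy but dependency-preserving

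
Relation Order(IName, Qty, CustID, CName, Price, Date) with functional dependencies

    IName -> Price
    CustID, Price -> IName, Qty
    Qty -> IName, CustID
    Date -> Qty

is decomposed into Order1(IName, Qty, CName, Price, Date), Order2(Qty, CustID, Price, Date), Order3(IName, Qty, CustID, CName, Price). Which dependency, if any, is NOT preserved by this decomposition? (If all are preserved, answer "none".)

none

IName → Price lies within Order1.
CustID, Price → IName, Qty lies within Order3.
Qty → IName, CustID lies within Order3.
Date → Qty lies within Order1.
Every dependency is enforceable on the fragments, so the decomposition is dependency-preserving.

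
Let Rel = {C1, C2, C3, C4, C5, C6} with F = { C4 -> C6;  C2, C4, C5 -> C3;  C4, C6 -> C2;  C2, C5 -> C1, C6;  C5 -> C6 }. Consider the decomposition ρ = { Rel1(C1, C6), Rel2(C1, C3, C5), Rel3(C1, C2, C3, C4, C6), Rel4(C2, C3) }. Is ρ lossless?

No

Chase test. Columns are C1, C2, C3, C4, C5, C6; row i has aⱼ where attribute j ∈ Reli, else bᵢⱼ.
Initial tableau (one row per fragment):
  row 1: a1 b12 b13 b14 b15 a6
  row 2: a1 b22 a3 b24 a5 b26
  row 3: a1 a2 a3 a4 b35 a6
  row 4: b41 a2 a3 b44 b45 b46
No row becomes fully distinguished — the join is lossy.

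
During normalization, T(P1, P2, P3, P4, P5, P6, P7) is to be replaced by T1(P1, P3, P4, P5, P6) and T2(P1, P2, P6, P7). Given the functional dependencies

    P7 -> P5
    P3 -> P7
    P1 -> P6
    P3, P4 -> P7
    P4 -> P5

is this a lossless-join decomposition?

No

Common attributes: T1 ∩ T2 = {P1, P6}.
No dependency enlarges {P1, P6}, so (P1, P6)⁺ = {P1, P6}.
The closure contains neither all of T1 = {P1, P3, P4, P5, P6} nor all of T2 = {P1, P2, P6, P7}, so the common attributes are not a superkey of either fragment. The join is lossy.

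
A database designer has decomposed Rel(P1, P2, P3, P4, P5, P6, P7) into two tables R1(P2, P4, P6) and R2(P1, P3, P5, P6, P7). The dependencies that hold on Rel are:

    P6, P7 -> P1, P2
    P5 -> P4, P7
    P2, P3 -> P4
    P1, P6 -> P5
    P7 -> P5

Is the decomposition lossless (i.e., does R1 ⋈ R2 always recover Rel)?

Common attributes: R1 ∩ R2 = {P6}.
No dependency enlarges {P6}, so (P6)⁺ = {P6}.
The closure contains neither all of R1 = {P2, P4, P6} nor all of R2 = {P1, P3, P5, P6, P7}, so the common attributes are not a superkey of either fragment. The join is lossy.

No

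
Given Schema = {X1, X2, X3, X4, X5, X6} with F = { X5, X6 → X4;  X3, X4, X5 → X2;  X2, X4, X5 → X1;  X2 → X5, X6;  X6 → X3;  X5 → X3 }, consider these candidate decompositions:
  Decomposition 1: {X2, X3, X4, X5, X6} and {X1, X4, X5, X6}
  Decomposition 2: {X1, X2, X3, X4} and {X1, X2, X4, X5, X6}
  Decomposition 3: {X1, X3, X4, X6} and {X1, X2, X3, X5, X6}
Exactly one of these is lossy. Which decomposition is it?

Decomposition 3

Decomposition 1: common = {X4, X5, X6}, closure = {X1, X2, X3, X4, X5, X6} → lossless.
Decomposition 2: common = {X1, X2, X4}, closure = {X1, X2, X3, X4, X5, X6} → lossless.
Decomposition 3: common = {X1, X3, X6}, closure = {X1, X3, X6} → lossy.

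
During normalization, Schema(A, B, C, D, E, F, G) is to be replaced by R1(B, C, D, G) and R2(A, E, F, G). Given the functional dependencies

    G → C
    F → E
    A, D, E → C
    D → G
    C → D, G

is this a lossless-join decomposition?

Common attributes: R1 ∩ R2 = {G}.
Closure of {G}: G → C applies, adding C; C → D, G applies, adding D. So (G)⁺ = {C, D, G}.
The closure contains neither all of R1 = {B, C, D, G} nor all of R2 = {A, E, F, G}, so the common attributes are not a superkey of either fragment. The join is lossy.

No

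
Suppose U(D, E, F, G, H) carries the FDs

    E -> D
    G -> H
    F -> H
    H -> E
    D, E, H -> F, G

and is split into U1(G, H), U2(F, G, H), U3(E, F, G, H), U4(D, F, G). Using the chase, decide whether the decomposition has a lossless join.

Chase test. Columns are D, E, F, G, H; row i has aⱼ where attribute j ∈ Ui, else bᵢⱼ.
Initial tableau (one row per fragment):
  row 1: b11 b12 b13 a4 a5
  row 2: b21 b22 a3 a4 a5
  row 3: b31 a2 a3 a4 a5
  row 4: a1 b42 a3 a4 b45
Rows 1 and 4 agree on G; apply G→H and equate their H entries.
Rows 1 and 2 agree on H; apply H→E and equate their E entries.
Rows 1 and 3 agree on H; apply H→E and equate their E entries.
Rows 1 and 4 agree on H; apply H→E and equate their E entries.
Rows 1 and 2 agree on E; apply E→D and equate their D entries.
Rows 1 and 3 agree on E; apply E→D and equate their D entries.
Rows 1 and 4 agree on E; apply E→D and equate their D entries.
Rows 1 and 2 agree on D, E, H; apply D, E, H→F, G and equate their F, G entries.
Row 1 is now all distinguished symbols — the join is lossless.

Yes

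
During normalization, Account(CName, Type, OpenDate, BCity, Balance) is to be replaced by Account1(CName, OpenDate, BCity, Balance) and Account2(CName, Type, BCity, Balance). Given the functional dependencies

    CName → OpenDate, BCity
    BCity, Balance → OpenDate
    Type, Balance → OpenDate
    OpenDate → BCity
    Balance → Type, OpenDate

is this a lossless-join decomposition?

Yes

Common attributes: Account1 ∩ Account2 = {CName, BCity, Balance}.
Closure of {CName, BCity, Balance}: CName → OpenDate, BCity applies, adding OpenDate; Balance → Type, OpenDate applies, adding Type. So (CName, BCity, Balance)⁺ = {CName, Type, OpenDate, BCity, Balance}.
This closure contains every attribute of Account1, so Account1 ∩ Account2 → Account1. The join is lossless.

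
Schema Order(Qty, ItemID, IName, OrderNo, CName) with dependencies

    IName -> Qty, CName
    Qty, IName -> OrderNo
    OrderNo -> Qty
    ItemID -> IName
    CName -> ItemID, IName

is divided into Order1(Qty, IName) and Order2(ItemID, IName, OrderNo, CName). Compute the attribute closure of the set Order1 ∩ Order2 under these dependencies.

Order1 ∩ Order2 = {IName}.
IName → Qty, CName applies, adding Qty, CName
Qty, IName → OrderNo applies, adding OrderNo
CName → ItemID, IName applies, adding ItemID
Closure: {Qty, ItemID, IName, OrderNo, CName}.

Qty, ItemID, IName, OrderNo, CName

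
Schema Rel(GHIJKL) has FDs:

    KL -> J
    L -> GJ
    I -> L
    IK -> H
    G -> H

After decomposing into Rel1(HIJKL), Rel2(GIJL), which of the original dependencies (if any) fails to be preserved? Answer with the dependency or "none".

G -> H

Check G → H: no single fragment contains all of {GH}, and the restricted closure of {G} across the fragments never reaches {H}.
KL → J is preserved.
L → GJ is preserved.
I → L is preserved.
IK → H is preserved.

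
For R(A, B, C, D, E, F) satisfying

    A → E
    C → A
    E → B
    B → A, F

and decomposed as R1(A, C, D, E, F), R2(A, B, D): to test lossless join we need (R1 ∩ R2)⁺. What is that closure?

A, B, D, E, F

R1 ∩ R2 = {A, D}.
A → E applies, adding E
E → B applies, adding B
B → A, F applies, adding F
Closure: {A, B, D, E, F}.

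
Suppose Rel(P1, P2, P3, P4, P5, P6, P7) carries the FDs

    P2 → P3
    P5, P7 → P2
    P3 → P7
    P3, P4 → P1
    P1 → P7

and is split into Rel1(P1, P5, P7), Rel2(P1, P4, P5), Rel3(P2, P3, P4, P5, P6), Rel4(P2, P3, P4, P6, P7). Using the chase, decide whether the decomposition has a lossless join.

Chase test. Columns are P1, P2, P3, P4, P5, P6, P7; row i has aⱼ where attribute j ∈ Reli, else bᵢⱼ.
Initial tableau (one row per fragment):
  row 1: a1 b12 b13 b14 a5 b16 a7
  row 2: a1 b22 b23 a4 a5 b26 b27
  row 3: b31 a2 a3 a4 a5 a6 b37
  row 4: b41 a2 a3 a4 b45 a6 a7
Rows 3 and 4 agree on P3; apply P3→P7 and equate their P7 entries.
Rows 3 and 4 agree on P3, P4; apply P3, P4→P1 and equate their P1 entries.
Rows 1 and 2 agree on P1; apply P1→P7 and equate their P7 entries.
Rows 1 and 2 agree on P5, P7; apply P5, P7→P2 and equate their P2 entries.
Rows 1 and 3 agree on P5, P7; apply P5, P7→P2 and equate their P2 entries.
Rows 1 and 2 agree on P2; apply P2→P3 and equate their P3 entries.
Rows 1 and 3 agree on P2; apply P2→P3 and equate their P3 entries.
Rows 2 and 3 agree on P3, P4; apply P3, P4→P1 and equate their P1 entries.
Row 3 is now all distinguished symbols — the join is lossless.

Yes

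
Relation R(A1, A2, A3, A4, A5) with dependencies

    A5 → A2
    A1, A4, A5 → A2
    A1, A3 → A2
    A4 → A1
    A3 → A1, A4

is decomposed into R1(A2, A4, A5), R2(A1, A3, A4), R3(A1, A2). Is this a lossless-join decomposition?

Chase test. Columns are A1, A2, A3, A4, A5; row i has aⱼ where attribute j ∈ Ri, else bᵢⱼ.
Initial tableau (one row per fragment):
  row 1: b11 a2 b13 a4 a5
  row 2: a1 b22 a3 a4 b25
  row 3: a1 a2 b33 b34 b35
Rows 1 and 2 agree on A4; apply A4→A1 and equate their A1 entries.
No row becomes fully distinguished — the join is lossy.

No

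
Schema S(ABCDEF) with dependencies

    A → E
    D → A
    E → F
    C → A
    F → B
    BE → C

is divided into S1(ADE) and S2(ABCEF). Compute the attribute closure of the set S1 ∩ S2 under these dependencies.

ABCEF

S1 ∩ S2 = {AE}.
E → F applies, adding F
F → B applies, adding B
BE → C applies, adding C
Closure: {ABCEF}.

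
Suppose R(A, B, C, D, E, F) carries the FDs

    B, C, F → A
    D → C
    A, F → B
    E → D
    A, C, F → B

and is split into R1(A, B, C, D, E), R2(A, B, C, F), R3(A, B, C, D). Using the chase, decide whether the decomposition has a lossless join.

No

Chase test. Columns are A, B, C, D, E, F; row i has aⱼ where attribute j ∈ Ri, else bᵢⱼ.
Initial tableau (one row per fragment):
  row 1: a1 a2 a3 a4 a5 b16
  row 2: a1 a2 a3 b24 b25 a6
  row 3: a1 a2 a3 a4 b35 b36
No row becomes fully distinguished — the join is lossy.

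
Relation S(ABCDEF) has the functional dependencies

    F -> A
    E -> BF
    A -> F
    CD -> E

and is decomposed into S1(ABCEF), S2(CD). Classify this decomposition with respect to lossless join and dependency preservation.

Lossless test: (C)⁺ = {C}, which is a superkey of neither fragment — lossy.
Dependency preservation: the restricted closure of {CD} across the fragments never reaches {E}, so CD → E cannot be enforced without a join — not preserved.

lossy and not dependency-preserving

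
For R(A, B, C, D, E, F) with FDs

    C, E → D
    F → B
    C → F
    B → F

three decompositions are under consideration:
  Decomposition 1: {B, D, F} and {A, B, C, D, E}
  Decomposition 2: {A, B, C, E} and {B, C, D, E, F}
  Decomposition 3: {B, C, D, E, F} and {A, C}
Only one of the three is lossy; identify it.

Decomposition 3

Decomposition 1: common = {B, D}, closure = {B, D, F} → lossless.
Decomposition 2: common = {B, C, E}, closure = {B, C, D, E, F} → lossless.
Decomposition 3: common = {C}, closure = {B, C, F} → lossy.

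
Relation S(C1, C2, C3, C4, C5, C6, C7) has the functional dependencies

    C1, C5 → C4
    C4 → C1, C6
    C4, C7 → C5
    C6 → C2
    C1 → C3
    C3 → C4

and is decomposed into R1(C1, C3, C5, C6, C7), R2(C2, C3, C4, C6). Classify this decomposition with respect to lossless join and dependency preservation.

Lossless test: (C3, C6)⁺ = {C1, C2, C3, C4, C6}, which contains all of one fragment — lossless.
Dependency preservation: C1, C5 → C4; C4 → C1, C6; C4, C7 → C5 are not contained in any single fragment, but the restricted closure of each left-hand side across the fragments still reaches the right-hand side; the remaining FDs each lie inside some fragment. All dependencies are preserved.

lossless and dependency-preserving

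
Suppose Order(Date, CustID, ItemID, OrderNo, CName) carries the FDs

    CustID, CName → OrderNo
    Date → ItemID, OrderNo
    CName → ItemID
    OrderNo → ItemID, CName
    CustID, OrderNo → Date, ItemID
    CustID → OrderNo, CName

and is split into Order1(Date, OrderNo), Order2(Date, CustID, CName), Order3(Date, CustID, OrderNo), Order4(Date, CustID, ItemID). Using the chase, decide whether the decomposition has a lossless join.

Chase test. Columns are Date, CustID, ItemID, OrderNo, CName; row i has aⱼ where attribute j ∈ Orderi, else bᵢⱼ.
Initial tableau (one row per fragment):
  row 1: a1 b12 b13 a4 b15
  row 2: a1 a2 b23 b24 a5
  row 3: a1 a2 b33 a4 b35
  row 4: a1 a2 a3 b44 b45
Rows 1 and 2 agree on Date; apply Date→ItemID, OrderNo and equate their ItemID, OrderNo entries.
Rows 1 and 3 agree on Date; apply Date→ItemID, OrderNo and equate their ItemID, OrderNo entries.
Rows 1 and 4 agree on Date; apply Date→ItemID, OrderNo and equate their ItemID, OrderNo entries.
Rows 1 and 2 agree on OrderNo; apply OrderNo→ItemID, CName and equate their ItemID, CName entries.
Rows 1 and 3 agree on OrderNo; apply OrderNo→ItemID, CName and equate their ItemID, CName entries.
Rows 1 and 4 agree on OrderNo; apply OrderNo→ItemID, CName and equate their ItemID, CName entries.
Row 2 is now all distinguished symbols — the join is lossless.

Yes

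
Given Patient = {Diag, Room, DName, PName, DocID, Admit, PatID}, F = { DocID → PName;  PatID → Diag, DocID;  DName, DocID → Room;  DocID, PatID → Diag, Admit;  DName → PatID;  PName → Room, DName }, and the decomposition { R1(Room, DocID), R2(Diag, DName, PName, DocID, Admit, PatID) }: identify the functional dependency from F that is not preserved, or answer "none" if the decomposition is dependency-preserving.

none

DocID → PName lies within R2.
PatID → Diag, DocID lies within R2.
DName, DocID → Room: restricted closure across fragments reaches Room.
DocID, PatID → Diag, Admit lies within R2.
DName → PatID lies within R2.
PName → Room, DName: restricted closure across fragments reaches Room, DName.
Every dependency is enforceable on the fragments, so the decomposition is dependency-preserving.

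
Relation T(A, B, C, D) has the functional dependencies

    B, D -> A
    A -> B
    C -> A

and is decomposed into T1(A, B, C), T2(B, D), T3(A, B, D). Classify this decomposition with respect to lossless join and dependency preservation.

lossy but dependency-preserving

Lossless test (chase): Rows 2 and 3 agree on B, D; apply B, D→A and equate their A entries. No row becomes fully distinguished — the join is lossy.
Dependency preservation: every FD's attributes lie within a single fragment, so each can be enforced locally — preserved.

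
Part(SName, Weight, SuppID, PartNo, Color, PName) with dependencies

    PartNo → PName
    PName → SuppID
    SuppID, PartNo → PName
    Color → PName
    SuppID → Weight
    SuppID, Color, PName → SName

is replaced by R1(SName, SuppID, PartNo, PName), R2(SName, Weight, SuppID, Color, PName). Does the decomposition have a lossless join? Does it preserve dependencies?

Lossless test: (SName, SuppID, PName)⁺ = {SName, Weight, SuppID, PName}, which is a superkey of neither fragment — lossy.
Dependency preservation: every FD's attributes lie within a single fragment, so each can be enforced locally — preserved.

lossy but dependency-preserving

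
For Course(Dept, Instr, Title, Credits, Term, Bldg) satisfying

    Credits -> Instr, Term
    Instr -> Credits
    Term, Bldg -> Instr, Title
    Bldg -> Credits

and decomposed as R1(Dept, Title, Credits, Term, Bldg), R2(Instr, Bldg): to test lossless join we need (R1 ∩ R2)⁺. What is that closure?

R1 ∩ R2 = {Bldg}.
Bldg → Credits applies, adding Credits
Credits → Instr, Term applies, adding Instr, Term
Term, Bldg → Instr, Title applies, adding Title
Closure: {Instr, Title, Credits, Term, Bldg}.

Instr, Title, Credits, Term, Bldg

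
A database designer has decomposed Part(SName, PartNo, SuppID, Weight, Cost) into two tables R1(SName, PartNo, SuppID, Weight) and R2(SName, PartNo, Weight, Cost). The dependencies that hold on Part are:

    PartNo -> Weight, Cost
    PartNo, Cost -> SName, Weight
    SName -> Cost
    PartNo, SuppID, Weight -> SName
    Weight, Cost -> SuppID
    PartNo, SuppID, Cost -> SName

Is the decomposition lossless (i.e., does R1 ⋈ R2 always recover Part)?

Yes

Common attributes: R1 ∩ R2 = {SName, PartNo, Weight}.
Closure of {SName, PartNo, Weight}: PartNo → Weight, Cost applies, adding Cost; Weight, Cost → SuppID applies, adding SuppID. So (SName, PartNo, Weight)⁺ = {SName, PartNo, SuppID, Weight, Cost}.
This closure contains every attribute of R1, so R1 ∩ R2 → R1. The join is lossless.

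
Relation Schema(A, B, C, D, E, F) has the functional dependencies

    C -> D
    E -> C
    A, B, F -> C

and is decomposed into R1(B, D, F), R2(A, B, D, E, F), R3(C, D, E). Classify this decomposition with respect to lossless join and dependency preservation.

lossless but not dependency-preserving

Lossless test (chase): Rows 2 and 3 agree on E; apply E→C and equate their C entries. Row 2 is now all distinguished symbols — the join is lossless.
Dependency preservation: the restricted closure of {A, B, F} across the fragments never reaches {C}, so A, B, F → C cannot be enforced without a join — not preserved.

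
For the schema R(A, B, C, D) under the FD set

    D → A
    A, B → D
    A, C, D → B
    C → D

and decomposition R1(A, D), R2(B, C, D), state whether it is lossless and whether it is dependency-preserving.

Lossless test: (D)⁺ = {A, D}, which contains all of one fragment — lossless.
Dependency preservation: the restricted closure of {A, B} across the fragments never reaches {D}, so A, B → D cannot be enforced without a join — not preserved.

lossless but not dependency-preserving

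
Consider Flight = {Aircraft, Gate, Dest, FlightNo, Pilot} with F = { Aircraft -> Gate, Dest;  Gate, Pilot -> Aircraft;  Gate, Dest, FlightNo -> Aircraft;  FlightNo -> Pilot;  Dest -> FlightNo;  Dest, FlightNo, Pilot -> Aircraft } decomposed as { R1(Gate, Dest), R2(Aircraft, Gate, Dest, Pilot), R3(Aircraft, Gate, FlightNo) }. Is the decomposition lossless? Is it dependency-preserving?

Lossless test (chase): Rows 2 and 3 agree on Aircraft; apply Aircraft→Gate, Dest and equate their Gate, Dest entries. Rows 1 and 2 agree on Dest; apply Dest→FlightNo and equate their FlightNo entries. Rows 1 and 3 agree on Dest; apply Dest→FlightNo and equate their FlightNo entries. Rows 1 and 2 agree on Gate, Dest, FlightNo; apply Gate, Dest, FlightNo→Aircraft and equate their Aircraft entries. Rows 1 and 2 agree on FlightNo; apply FlightNo→Pilot and equate their Pilot entries. Rows 1 and 3 agree on FlightNo; apply FlightNo→Pilot and equate their Pilot entries. Row 1 is now all distinguished symbols — the join is lossless.
Dependency preservation: the restricted closure of {FlightNo} across the fragments never reaches {Pilot}, so FlightNo → Pilot cannot be enforced without a join — not preserved.

lossless but not dependency-preserving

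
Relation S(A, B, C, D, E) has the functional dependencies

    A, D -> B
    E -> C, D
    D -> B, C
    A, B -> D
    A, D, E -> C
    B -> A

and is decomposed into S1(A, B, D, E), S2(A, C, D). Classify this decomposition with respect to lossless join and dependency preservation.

lossless and dependency-preserving

Lossless test: (A, D)⁺ = {A, B, C, D}, which contains all of one fragment — lossless.
Dependency preservation: E → C, D; D → B, C; A, D, E → C are not contained in any single fragment, but the restricted closure of each left-hand side across the fragments still reaches the right-hand side; the remaining FDs each lie inside some fragment. All dependencies are preserved.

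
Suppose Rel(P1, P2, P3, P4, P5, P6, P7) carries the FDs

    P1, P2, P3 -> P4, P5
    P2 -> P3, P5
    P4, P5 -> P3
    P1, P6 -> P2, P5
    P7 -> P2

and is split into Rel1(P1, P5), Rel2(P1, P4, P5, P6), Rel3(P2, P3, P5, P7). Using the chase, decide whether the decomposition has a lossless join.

No

Chase test. Columns are P1, P2, P3, P4, P5, P6, P7; row i has aⱼ where attribute j ∈ Reli, else bᵢⱼ.
Initial tableau (one row per fragment):
  row 1: a1 b12 b13 b14 a5 b16 b17
  row 2: a1 b22 b23 a4 a5 a6 b27
  row 3: b31 a2 a3 b34 a5 b36 a7
No row becomes fully distinguished — the join is lossy.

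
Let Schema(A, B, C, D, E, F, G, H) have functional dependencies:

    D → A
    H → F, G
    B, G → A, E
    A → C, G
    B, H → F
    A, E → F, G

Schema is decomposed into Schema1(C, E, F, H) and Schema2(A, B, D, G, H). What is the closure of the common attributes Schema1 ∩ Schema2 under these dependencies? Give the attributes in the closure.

F, G, H

Schema1 ∩ Schema2 = {H}.
H → F, G applies, adding F, G
Closure: {F, G, H}.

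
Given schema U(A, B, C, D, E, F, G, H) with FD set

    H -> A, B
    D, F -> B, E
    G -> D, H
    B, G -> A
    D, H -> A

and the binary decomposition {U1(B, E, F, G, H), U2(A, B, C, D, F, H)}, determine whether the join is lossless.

Common attributes: U1 ∩ U2 = {B, F, H}.
Closure of {B, F, H}: H → A, B applies, adding A. So (B, F, H)⁺ = {A, B, F, H}.
The closure contains neither all of U1 = {B, E, F, G, H} nor all of U2 = {A, B, C, D, F, H}, so the common attributes are not a superkey of either fragment. The join is lossy.

No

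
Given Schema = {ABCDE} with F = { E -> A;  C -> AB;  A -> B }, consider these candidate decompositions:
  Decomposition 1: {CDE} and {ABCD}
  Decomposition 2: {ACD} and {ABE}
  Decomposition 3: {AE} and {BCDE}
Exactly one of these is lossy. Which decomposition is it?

Decomposition 1: common = {CD}, closure = {ABCD} → lossless.
Decomposition 2: common = {A}, closure = {AB} → lossy.
Decomposition 3: common = {E}, closure = {ABE} → lossless.

Decomposition 2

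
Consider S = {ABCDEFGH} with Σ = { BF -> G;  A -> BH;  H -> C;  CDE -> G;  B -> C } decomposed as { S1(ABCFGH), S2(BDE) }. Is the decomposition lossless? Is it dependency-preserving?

Lossless test: (B)⁺ = {BC}, which is a superkey of neither fragment — lossy.
Dependency preservation: the restricted closure of {CDE} across the fragments never reaches {G}, so CDE → G cannot be enforced without a join — not preserved.

lossy and not dependency-preserving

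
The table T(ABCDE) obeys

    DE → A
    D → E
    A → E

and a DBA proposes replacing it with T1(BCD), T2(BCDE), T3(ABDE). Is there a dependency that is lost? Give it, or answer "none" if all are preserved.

DE → A lies within T3.
D → E lies within T2.
A → E lies within T3.
Every dependency is enforceable on the fragments, so the decomposition is dependency-preserving.

none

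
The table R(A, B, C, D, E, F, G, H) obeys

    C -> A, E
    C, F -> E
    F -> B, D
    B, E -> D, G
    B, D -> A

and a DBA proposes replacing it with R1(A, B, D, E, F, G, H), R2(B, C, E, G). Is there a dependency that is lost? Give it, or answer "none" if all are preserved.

Check C → A, E: no single fragment contains all of {A, C, E}, and the restricted closure of {C} across the fragments never reaches {A, E}.
C, F → E is preserved.
F → B, D is preserved.
B, E → D, G is preserved.
B, D → A is preserved.

C -> A, E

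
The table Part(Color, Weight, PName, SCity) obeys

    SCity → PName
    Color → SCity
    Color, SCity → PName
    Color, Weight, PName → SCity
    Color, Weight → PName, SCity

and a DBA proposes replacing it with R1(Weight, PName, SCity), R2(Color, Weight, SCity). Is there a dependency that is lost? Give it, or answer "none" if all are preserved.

SCity → PName lies within R1.
Color → SCity lies within R2.
Color, SCity → PName: restricted closure across fragments reaches PName.
Color, Weight, PName → SCity: restricted closure across fragments reaches SCity.
Color, Weight → PName, SCity: restricted closure across fragments reaches PName, SCity.
Every dependency is enforceable on the fragments, so the decomposition is dependency-preserving.

none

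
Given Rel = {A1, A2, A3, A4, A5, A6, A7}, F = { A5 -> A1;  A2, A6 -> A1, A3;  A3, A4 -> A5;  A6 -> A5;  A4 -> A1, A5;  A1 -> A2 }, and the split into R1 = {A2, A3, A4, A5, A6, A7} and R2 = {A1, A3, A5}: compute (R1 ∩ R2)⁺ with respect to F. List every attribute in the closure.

A1, A2, A3, A5

R1 ∩ R2 = {A3, A5}.
A5 → A1 applies, adding A1
A1 → A2 applies, adding A2
Closure: {A1, A2, A3, A5}.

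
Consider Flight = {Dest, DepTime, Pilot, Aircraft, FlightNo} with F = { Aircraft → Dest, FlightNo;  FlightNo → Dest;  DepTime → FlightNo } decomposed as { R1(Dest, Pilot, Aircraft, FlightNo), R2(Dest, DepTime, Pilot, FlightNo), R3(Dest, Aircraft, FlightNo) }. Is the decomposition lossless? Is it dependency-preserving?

Lossless test (chase): applying each FD to every pair of rows produces no changes in the tableau, so no row becomes fully distinguished — the join is lossy.
Dependency preservation: every FD's attributes lie within a single fragment, so each can be enforced locally — preserved.

lossy but dependency-preserving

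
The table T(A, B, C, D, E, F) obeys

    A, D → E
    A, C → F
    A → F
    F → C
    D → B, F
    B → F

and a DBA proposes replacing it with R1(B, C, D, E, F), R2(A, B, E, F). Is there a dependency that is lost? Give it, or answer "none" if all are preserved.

A, D → E

Check A, D → E: no single fragment contains all of {A, D, E}, and the restricted closure of {A, D} across the fragments never reaches {E}.
A, C → F is preserved.
A → F is preserved.
F → C is preserved.
D → B, F is preserved.
B → F is preserved.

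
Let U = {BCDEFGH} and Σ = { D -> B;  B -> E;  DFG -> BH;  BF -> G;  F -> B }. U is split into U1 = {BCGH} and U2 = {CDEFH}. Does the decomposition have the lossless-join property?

Common attributes: U1 ∩ U2 = {CH}.
No dependency enlarges {CH}, so (CH)⁺ = {CH}.
The closure contains neither all of U1 = {BCGH} nor all of U2 = {CDEFH}, so the common attributes are not a superkey of either fragment. The join is lossy.

No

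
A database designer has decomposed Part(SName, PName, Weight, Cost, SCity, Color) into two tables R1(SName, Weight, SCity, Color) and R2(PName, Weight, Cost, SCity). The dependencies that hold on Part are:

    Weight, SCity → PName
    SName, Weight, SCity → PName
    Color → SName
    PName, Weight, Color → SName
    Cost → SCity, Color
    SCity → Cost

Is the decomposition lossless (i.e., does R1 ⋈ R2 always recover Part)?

Yes

Common attributes: R1 ∩ R2 = {Weight, SCity}.
Closure of {Weight, SCity}: Weight, SCity → PName applies, adding PName; SCity → Cost applies, adding Cost; Cost → SCity, Color applies, adding Color; Color → SName applies, adding SName. So (Weight, SCity)⁺ = {SName, PName, Weight, Cost, SCity, Color}.
This closure contains every attribute of R1, so R1 ∩ R2 → R1. The join is lossless.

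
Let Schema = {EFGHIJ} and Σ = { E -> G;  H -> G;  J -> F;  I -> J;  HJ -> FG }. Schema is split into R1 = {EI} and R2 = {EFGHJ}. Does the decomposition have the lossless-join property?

Common attributes: R1 ∩ R2 = {E}.
Closure of {E}: E → G applies, adding G. So (E)⁺ = {EG}.
The closure contains neither all of R1 = {EI} nor all of R2 = {EFGHJ}, so the common attributes are not a superkey of either fragment. The join is lossy.

No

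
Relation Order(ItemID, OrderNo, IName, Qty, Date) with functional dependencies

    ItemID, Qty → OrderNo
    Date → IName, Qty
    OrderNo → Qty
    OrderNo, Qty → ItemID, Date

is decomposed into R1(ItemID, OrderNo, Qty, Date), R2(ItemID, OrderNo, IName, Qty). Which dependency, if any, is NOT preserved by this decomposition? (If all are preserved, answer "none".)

Check Date → IName, Qty: no single fragment contains all of {IName, Qty, Date}, and the restricted closure of {Date} across the fragments never reaches {IName, Qty}.
ItemID, Qty → OrderNo is preserved.
OrderNo → Qty is preserved.
OrderNo, Qty → ItemID, Date is preserved.

Date → IName, Qty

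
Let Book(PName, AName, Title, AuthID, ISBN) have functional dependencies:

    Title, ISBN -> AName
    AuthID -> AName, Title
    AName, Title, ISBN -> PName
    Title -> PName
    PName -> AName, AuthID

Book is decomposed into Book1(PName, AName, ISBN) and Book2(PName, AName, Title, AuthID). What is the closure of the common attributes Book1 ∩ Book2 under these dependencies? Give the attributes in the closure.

Book1 ∩ Book2 = {PName, AName}.
PName → AName, AuthID applies, adding AuthID
AuthID → AName, Title applies, adding Title
Closure: {PName, AName, Title, AuthID}.

PName, AName, Title, AuthID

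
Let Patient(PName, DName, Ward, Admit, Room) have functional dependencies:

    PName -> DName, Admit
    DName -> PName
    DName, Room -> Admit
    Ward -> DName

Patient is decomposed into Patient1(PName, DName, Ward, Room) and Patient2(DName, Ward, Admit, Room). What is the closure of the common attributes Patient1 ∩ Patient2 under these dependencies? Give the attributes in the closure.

Patient1 ∩ Patient2 = {DName, Ward, Room}.
DName → PName applies, adding PName
DName, Room → Admit applies, adding Admit
Closure: {PName, DName, Ward, Admit, Room}.

PName, DName, Ward, Admit, Room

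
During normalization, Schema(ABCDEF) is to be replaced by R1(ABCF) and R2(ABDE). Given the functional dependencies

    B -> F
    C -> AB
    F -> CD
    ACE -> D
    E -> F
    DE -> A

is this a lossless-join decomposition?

Yes

Common attributes: R1 ∩ R2 = {AB}.
Closure of {AB}: B → F applies, adding F; F → CD applies, adding CD. So (AB)⁺ = {ABCDF}.
This closure contains every attribute of R1, so R1 ∩ R2 → R1. The join is lossless.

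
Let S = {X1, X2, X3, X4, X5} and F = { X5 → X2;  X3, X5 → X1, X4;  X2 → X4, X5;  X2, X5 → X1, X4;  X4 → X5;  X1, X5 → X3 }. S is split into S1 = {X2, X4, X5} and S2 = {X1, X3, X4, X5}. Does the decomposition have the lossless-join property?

Common attributes: S1 ∩ S2 = {X4, X5}.
Closure of {X4, X5}: X5 → X2 applies, adding X2; X2, X5 → X1, X4 applies, adding X1; X1, X5 → X3 applies, adding X3. So (X4, X5)⁺ = {X1, X2, X3, X4, X5}.
This closure contains every attribute of S1, so S1 ∩ S2 → S1. The join is lossless.

Yes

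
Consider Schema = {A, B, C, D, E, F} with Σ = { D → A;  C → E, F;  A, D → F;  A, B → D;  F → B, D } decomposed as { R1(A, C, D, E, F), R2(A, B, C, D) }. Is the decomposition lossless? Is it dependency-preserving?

Lossless test: (A, C, D)⁺ = {A, B, C, D, E, F}, which contains all of one fragment — lossless.
Dependency preservation: F → B, D is not contained in any single fragment, but the restricted closure of its left-hand side across the fragments still reaches the right-hand side; the remaining FDs each lie inside some fragment. All dependencies are preserved.

lossless and dependency-preserving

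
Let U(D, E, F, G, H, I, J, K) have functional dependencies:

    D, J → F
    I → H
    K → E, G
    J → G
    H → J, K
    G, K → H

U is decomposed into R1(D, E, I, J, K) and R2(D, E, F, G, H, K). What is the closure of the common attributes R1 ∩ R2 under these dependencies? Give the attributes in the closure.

R1 ∩ R2 = {D, E, K}.
K → E, G applies, adding G
G, K → H applies, adding H
H → J, K applies, adding J
D, J → F applies, adding F
Closure: {D, E, F, G, H, J, K}.

D, E, F, G, H, J, K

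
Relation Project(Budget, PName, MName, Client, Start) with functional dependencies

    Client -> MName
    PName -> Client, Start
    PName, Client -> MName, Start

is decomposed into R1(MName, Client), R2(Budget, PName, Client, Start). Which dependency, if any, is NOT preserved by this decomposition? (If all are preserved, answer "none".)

Client → MName lies within R1.
PName → Client, Start lies within R2.
PName, Client → MName, Start: restricted closure across fragments reaches MName, Start.
Every dependency is enforceable on the fragments, so the decomposition is dependency-preserving.

none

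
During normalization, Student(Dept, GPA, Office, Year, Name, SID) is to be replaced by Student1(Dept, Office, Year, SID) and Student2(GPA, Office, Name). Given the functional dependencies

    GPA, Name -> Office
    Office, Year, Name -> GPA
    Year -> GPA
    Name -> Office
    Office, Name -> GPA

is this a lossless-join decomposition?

Common attributes: Student1 ∩ Student2 = {Office}.
No dependency enlarges {Office}, so (Office)⁺ = {Office}.
The closure contains neither all of Student1 = {Dept, Office, Year, SID} nor all of Student2 = {GPA, Office, Name}, so the common attributes are not a superkey of either fragment. The join is lossy.

No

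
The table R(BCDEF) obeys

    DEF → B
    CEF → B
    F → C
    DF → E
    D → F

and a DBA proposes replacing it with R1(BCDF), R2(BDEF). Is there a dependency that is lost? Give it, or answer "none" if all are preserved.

none

DEF → B lies within R2.
CEF → B: restricted closure across fragments reaches B.
F → C lies within R1.
DF → E lies within R2.
D → F lies within R1.
Every dependency is enforceable on the fragments, so the decomposition is dependency-preserving.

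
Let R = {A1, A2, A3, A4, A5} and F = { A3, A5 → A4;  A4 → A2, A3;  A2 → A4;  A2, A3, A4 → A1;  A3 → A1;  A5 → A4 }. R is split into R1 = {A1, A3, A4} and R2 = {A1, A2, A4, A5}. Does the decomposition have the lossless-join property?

Common attributes: R1 ∩ R2 = {A1, A4}.
Closure of {A1, A4}: A4 → A2, A3 applies, adding A2, A3. So (A1, A4)⁺ = {A1, A2, A3, A4}.
This closure contains every attribute of R1, so R1 ∩ R2 → R1. The join is lossless.

Yes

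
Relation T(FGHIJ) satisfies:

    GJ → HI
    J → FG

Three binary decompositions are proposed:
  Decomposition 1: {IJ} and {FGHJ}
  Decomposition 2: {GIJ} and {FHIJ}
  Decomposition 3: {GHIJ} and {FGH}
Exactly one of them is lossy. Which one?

Decomposition 3

Decomposition 1: common = {J}, closure = {FGHIJ} → lossless.
Decomposition 2: common = {IJ}, closure = {FGHIJ} → lossless.
Decomposition 3: common = {GH}, closure = {GH} → lossy.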